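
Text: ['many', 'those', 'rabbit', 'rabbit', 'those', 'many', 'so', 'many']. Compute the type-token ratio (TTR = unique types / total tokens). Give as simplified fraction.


Tokens: 8
Unique types: ('many', 'rabbit', 'so', 'those') = 4
TTR = 4/8
Simplify: divide both by 4 -> 1/2
TTR = 1/2

1/2


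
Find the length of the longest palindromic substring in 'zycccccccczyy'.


Scanning 'zycccccccczyy' for palindromic substrings.
Substring at positions 2-9: 'cccccccc'.
Check: reverse('cccccccc') = 'cccccccc' -> palindrome confirmed.
Neighbouring characters ('y' / 'z') break symmetry, so it cannot extend further.
No longer palindromic substring exists; longest length = 8

8


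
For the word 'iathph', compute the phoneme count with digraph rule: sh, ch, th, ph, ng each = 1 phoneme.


Parsing 'iathph' greedily, digraphs first:
  'i' -> vowel phoneme (phonemes so far: 1)
  'a' -> vowel phoneme (phonemes so far: 2)
  'th' -> digraph (1 consonant phoneme) (phonemes so far: 3)
  'ph' -> digraph (1 consonant phoneme) (phonemes so far: 4)
Total phonemes: 4

4


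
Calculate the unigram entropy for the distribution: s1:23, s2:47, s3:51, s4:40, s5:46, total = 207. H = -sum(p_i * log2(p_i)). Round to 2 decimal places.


Computing entropy H = -sum(p_i * log2(p_i)):
  s1: p = 23/207 = 0.1111, -p*log2(p) = 0.3522
  s2: p = 47/207 = 0.2271, -p*log2(p) = 0.4856
  s3: p = 51/207 = 0.2464, -p*log2(p) = 0.4979
  s4: p = 40/207 = 0.1932, -p*log2(p) = 0.4583
  s5: p = 46/207 = 0.2222, -p*log2(p) = 0.4822
H = sum of terms = 2.2762
Rounded to 2 decimals: 2.28

2.28


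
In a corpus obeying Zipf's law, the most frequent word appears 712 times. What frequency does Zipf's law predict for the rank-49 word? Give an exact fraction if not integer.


Zipf's law: freq(rank) = f1 / rank
f1 = 712, rank = 49
freq = 712 / 49
GCD(712, 49) = 1
Simplified: 712/49

712/49


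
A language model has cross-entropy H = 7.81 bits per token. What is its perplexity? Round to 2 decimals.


Perplexity formula: PP = 2^H
H = 7.81
PP = 2^7.81
Decompose: 2^7.81 = 2^7 * 2^0.81
2^7 = 128, 2^0.81 ~ 1.7532114
PP ~ 128 * 1.7532114 = 224.4110592
Rounded to 2 decimals: 224.41

224.41


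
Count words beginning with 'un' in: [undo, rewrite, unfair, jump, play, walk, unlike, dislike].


Checking each word for prefix 'un':
  'undo' -> YES, starts with 'un' (count: 1)
  'rewrite' -> no (count: 1)
  'unfair' -> YES, starts with 'un' (count: 2)
  'jump' -> no (count: 2)
  'play' -> no (count: 2)
  'walk' -> no (count: 2)
  'unlike' -> YES, starts with 'un' (count: 3)
  'dislike' -> no (count: 3)
Total with prefix 'un': 3

3


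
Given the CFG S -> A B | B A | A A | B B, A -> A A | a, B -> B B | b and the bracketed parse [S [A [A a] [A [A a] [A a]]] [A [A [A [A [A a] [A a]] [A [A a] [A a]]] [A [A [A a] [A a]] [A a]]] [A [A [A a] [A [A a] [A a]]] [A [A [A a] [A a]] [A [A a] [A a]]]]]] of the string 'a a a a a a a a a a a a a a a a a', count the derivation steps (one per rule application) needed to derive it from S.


Every bracketed nonterminal node [X ...] in the tree is produced by exactly one rule application.
Reading the tree off as a leftmost derivation:
  Step 1: S  =>  A A   (applied S -> A A)
  Step 2: A A  =>  A A A   (applied A -> A A)
  Step 3: A A A  =>  a A A   (applied A -> a)
  Step 4: a A A  =>  a A A A   (applied A -> A A)
  Step 5: a A A A  =>  a a A A   (applied A -> a)
  Step 6: a a A A  =>  a a a A   (applied A -> a)
  Step 7: a a a A  =>  a a a A A   (applied A -> A A)
  Step 8: a a a A A  =>  a a a A A A   (applied A -> A A)
  Step 9: a a a A A A  =>  a a a A A A A   (applied A -> A A)
  Step 10: a a a A A A A  =>  a a a A A A A A   (applied A -> A A)
  Step 11: a a a A A A A A  =>  a a a a A A A A   (applied A -> a)
  Step 12: a a a a A A A A  =>  a a a a a A A A   (applied A -> a)
  Step 13: a a a a a A A A  =>  a a a a a A A A A   (applied A -> A A)
  Step 14: a a a a a A A A A  =>  a a a a a a A A A   (applied A -> a)
  Step 15: a a a a a a A A A  =>  a a a a a a a A A   (applied A -> a)
  Step 16: a a a a a a a A A  =>  a a a a a a a A A A   (applied A -> A A)
  Step 17: a a a a a a a A A A  =>  a a a a a a a A A A A   (applied A -> A A)
  Step 18: a a a a a a a A A A A  =>  a a a a a a a a A A A   (applied A -> a)
  Step 19: a a a a a a a a A A A  =>  a a a a a a a a a A A   (applied A -> a)
  Step 20: a a a a a a a a a A A  =>  a a a a a a a a a a A   (applied A -> a)
  Step 21: a a a a a a a a a a A  =>  a a a a a a a a a a A A   (applied A -> A A)
  Step 22: a a a a a a a a a a A A  =>  a a a a a a a a a a A A A   (applied A -> A A)
  Step 23: a a a a a a a a a a A A A  =>  a a a a a a a a a a a A A   (applied A -> a)
  Step 24: a a a a a a a a a a a A A  =>  a a a a a a a a a a a A A A   (applied A -> A A)
  Step 25: a a a a a a a a a a a A A A  =>  a a a a a a a a a a a a A A   (applied A -> a)
  Step 26: a a a a a a a a a a a a A A  =>  a a a a a a a a a a a a a A   (applied A -> a)
  Step 27: a a a a a a a a a a a a a A  =>  a a a a a a a a a a a a a A A   (applied A -> A A)
  Step 28: a a a a a a a a a a a a a A A  =>  a a a a a a a a a a a a a A A A   (applied A -> A A)
  Step 29: a a a a a a a a a a a a a A A A  =>  a a a a a a a a a a a a a a A A   (applied A -> a)
  Step 30: a a a a a a a a a a a a a a A A  =>  a a a a a a a a a a a a a a a A   (applied A -> a)
  Step 31: a a a a a a a a a a a a a a a A  =>  a a a a a a a a a a a a a a a A A   (applied A -> A A)
  Step 32: a a a a a a a a a a a a a a a A A  =>  a a a a a a a a a a a a a a a a A   (applied A -> a)
  Step 33: a a a a a a a a a a a a a a a a A  =>  a a a a a a a a a a a a a a a a a   (applied A -> a)
Final yield: a a a a a a a a a a a a a a a a a
Total rewrite steps: 33

33


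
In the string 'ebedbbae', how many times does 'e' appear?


Scanning 'ebedbbae' for 'e':
  Position 0: 'e' -> MATCH (count: 1)
  Position 2: 'e' -> MATCH (count: 2)
  Position 7: 'e' -> MATCH (count: 3)
Total occurrences of 'e': 3

3


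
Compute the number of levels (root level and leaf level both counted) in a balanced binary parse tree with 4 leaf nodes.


In a balanced binary tree with n leaves the deepest leaf is ceil(log2(n)) edges below the root,
so counting node levels inclusive of root and leaves gives ceil(log2(n)) + 1 levels.
log2(4) = 2.0000
ceil(2.0000) = 2
levels = 2 + 1 = 3

3


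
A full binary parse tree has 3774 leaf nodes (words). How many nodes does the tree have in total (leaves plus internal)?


Leaf nodes (terminals): 3774
Internal nodes = n - 1 = 3774 - 1 = 3773
Total = leaves + internal = 3774 + 3773 = 7547

7547


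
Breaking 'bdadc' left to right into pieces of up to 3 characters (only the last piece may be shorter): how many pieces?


'bdadc' has 5 characters.
Chunking with max size 3:
  Chunk 1: 'bda' (positions 0-2)
  Chunk 2: 'dc' (positions 3-4)
Total chunks: ceil(5 / 3) = 2

2


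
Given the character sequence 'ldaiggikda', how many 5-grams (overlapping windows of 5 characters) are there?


String 'ldaiggikda' has length L = 10.
Number of overlapping n-grams = L - n + 1
Substituting: 10 - 5 + 1 = 6

6


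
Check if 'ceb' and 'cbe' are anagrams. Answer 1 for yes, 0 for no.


Sort characters of 'ceb': 'bce'
Sort characters of 'cbe': 'bce'
Sorted forms match -> they ARE anagrams
Result: 1

1


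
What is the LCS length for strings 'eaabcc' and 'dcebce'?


DP table for LCS of 'eaabcc' and 'dcebce':
       d  c  e  b  c  e
    0  0  0  0  0  0  0
  e 0  0  0  1  1  1  1
  a 0  0  0  1  1  1  1
  a 0  0  0  1  1  1  1
  b 0  0  0  1  2  2  2
  c 0  0  1  1  2  3  3
  c 0  0  1  1  2  3  3
LCS: 'ebc'
LCS length = 3

3


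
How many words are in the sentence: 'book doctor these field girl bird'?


Counting words by splitting on spaces:
  Word 1: 'book'
  Word 2: 'doctor'
  Word 3: 'these'
  Word 4: 'field'
  Word 5: 'girl'
  Word 6: 'bird'
Total words: 6

6


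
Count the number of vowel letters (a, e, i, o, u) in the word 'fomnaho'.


Scanning each character of 'fomnaho':
  Position 1: 'f' -> consonant (running count: 0)
  Position 2: 'o' -> vowel (running count: 1)
  Position 3: 'm' -> consonant (running count: 1)
  Position 4: 'n' -> consonant (running count: 1)
  Position 5: 'a' -> vowel (running count: 2)
  Position 6: 'h' -> consonant (running count: 2)
  Position 7: 'o' -> vowel (running count: 3)
Total vowels: 3

3


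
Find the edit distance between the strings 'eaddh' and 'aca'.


Building DP table for s1='eaddh' (len 5) and s2='aca' (len 3):
       a  c  a
    0  1  2  3
  e 1  1  2  3
  a 2  1  2  2
  d 3  2  2  3
  d 4  3  3  3
  h 5  4  4  4
Edit distance = dp[5][3] = 4

4


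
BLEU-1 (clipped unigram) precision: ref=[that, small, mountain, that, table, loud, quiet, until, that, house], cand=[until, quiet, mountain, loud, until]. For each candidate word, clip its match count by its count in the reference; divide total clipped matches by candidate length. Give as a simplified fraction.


Reference word counts: {'house': 1, 'loud': 1, 'mountain': 1, 'quiet': 1, 'small': 1, 'table': 1, 'that': 3, 'until': 1}
Checking each candidate word (with clipping):
  'until' -> in reference (ref count 1, used 1/1) -> match (matches: 1)
  'quiet' -> in reference (ref count 1, used 1/1) -> match (matches: 2)
  'mountain' -> in reference (ref count 1, used 1/1) -> match (matches: 3)
  'loud' -> in reference (ref count 1, used 1/1) -> match (matches: 4)
  'until' -> ref count 1 already used up (1/1) -> clipped, no match (matches: 4)
Clipped matches: 4, Candidate length: 5
Precision = 4/5

4/5


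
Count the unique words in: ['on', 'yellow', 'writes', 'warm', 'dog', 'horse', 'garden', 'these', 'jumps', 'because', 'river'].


Listing all tokens and tracking unique types:
  Token 1: 'on' -> NEW (unique so far: 1)
  Token 2: 'yellow' -> NEW (unique so far: 2)
  Token 3: 'writes' -> NEW (unique so far: 3)
  Token 4: 'warm' -> NEW (unique so far: 4)
  Token 5: 'dog' -> NEW (unique so far: 5)
  Token 6: 'horse' -> NEW (unique so far: 6)
  Token 7: 'garden' -> NEW (unique so far: 7)
  Token 8: 'these' -> NEW (unique so far: 8)
  Token 9: 'jumps' -> NEW (unique so far: 9)
  Token 10: 'because' -> NEW (unique so far: 10)
  Token 11: 'river' -> NEW (unique so far: 11)
Unique types: ('because', 'dog', 'garden', 'horse', 'jumps', 'on', 'river', 'these', 'warm', 'writes', 'yellow')
Vocabulary size: 11

11


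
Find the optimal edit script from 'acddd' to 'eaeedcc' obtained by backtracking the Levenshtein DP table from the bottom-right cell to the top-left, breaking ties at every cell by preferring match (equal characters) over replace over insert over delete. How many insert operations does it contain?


Edit distance = 5. Backtracking from cell (5, 7) with preference match > replace > insert > delete,
then listing the resulting alignment 'acddd' -> 'eaeedcc' left to right:
  Step 1: insert 'e' [insertion #1]
  Step 2: keep 'a'
  Step 3: insert 'e' [insertion #2]
  Step 4: replace c->e
  Step 5: keep 'd'
  Step 6: replace d->c
  Step 7: replace d->c
Total insertions: 2

2


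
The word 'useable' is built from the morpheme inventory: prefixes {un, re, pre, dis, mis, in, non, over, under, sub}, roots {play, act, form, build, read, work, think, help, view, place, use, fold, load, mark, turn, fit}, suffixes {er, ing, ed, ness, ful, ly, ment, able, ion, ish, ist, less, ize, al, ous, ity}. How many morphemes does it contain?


Segmenting 'useable' against the inventory:
  'use' -> root (morpheme 1)
  'able' -> suffix (morpheme 2)
Total morphemes: 2

2


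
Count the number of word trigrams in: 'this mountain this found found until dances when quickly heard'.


Word trigrams from [10] words:
  Trigram 1: (this mountain this)
  Trigram 2: (mountain this found)
  Trigram 3: (this found found)
  Trigram 4: (found found until)
  Trigram 5: (found until dances)
  Trigram 6: (until dances when)
  Trigram 7: (dances when quickly)
  Trigram 8: (when quickly heard)
Total word trigrams: 10 - 2 = 8

8


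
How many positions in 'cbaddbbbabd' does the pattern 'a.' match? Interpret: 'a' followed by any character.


Pattern: a. means 'a' followed by any character.
Scanning 'cbaddbbbabd' position-by-position:
  Pos 0: window 'cb' -> no
  Pos 1: window 'ba' -> no
  Pos 2: window 'ad' -> MATCH
  Pos 3: window 'dd' -> no
  Pos 4: window 'db' -> no
  Pos 5: window 'bb' -> no
  Pos 6: window 'bb' -> no
  Pos 7: window 'ba' -> no
  Pos 8: window 'ab' -> MATCH
  Pos 9: window 'bd' -> no
  Pos 10: window 'd' -> no
Total matches: 2

2


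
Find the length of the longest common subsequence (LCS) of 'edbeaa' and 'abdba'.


DP table for LCS of 'edbeaa' and 'abdba':
       a  b  d  b  a
    0  0  0  0  0  0
  e 0  0  0  0  0  0
  d 0  0  0  1  1  1
  b 0  0  1  1  2  2
  e 0  0  1  1  2  2
  a 0  1  1  1  2  3
  a 0  1  1  1  2  3
LCS: 'dba'
LCS length = 3

3


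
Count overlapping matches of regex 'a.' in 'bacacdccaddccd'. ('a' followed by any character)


Pattern: a. means 'a' followed by any character.
Scanning 'bacacdccaddccd' position-by-position:
  Pos 0: window 'ba' -> no
  Pos 1: window 'ac' -> MATCH
  Pos 2: window 'ca' -> no
  Pos 3: window 'ac' -> MATCH
  Pos 4: window 'cd' -> no
  Pos 5: window 'dc' -> no
  Pos 6: window 'cc' -> no
  Pos 7: window 'ca' -> no
  Pos 8: window 'ad' -> MATCH
  Pos 9: window 'dd' -> no
  Pos 10: window 'dc' -> no
  Pos 11: window 'cc' -> no
  Pos 12: window 'cd' -> no
  Pos 13: window 'd' -> no
Total matches: 3

3


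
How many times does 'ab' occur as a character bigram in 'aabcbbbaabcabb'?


Scanning 'aabcbbbaabcabb' for bigram 'ab':
  Position 0: 'aa' -> no
  Position 1: 'ab' -> MATCH
  Position 2: 'bc' -> no
  Position 3: 'cb' -> no
  Position 4: 'bb' -> no
  Position 5: 'bb' -> no
  Position 6: 'ba' -> no
  Position 7: 'aa' -> no
  Position 8: 'ab' -> MATCH
  Position 9: 'bc' -> no
  Position 10: 'ca' -> no
  Position 11: 'ab' -> MATCH
  Position 12: 'bb' -> no
Total matches: 3

3


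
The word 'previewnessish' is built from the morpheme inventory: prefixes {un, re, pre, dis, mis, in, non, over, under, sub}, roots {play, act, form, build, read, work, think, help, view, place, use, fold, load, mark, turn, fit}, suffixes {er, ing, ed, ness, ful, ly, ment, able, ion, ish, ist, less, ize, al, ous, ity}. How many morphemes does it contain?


Segmenting 'previewnessish' against the inventory:
  'pre' -> prefix (morpheme 1)
  'view' -> root (morpheme 2)
  'ness' -> suffix (morpheme 3)
  'ish' -> suffix (morpheme 4)
Total morphemes: 4

4


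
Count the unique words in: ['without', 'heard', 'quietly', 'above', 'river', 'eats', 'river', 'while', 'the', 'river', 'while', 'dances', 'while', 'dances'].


Listing all tokens and tracking unique types:
  Token 1: 'without' -> NEW (unique so far: 1)
  Token 2: 'heard' -> NEW (unique so far: 2)
  Token 3: 'quietly' -> NEW (unique so far: 3)
  Token 4: 'above' -> NEW (unique so far: 4)
  Token 5: 'river' -> NEW (unique so far: 5)
  Token 6: 'eats' -> NEW (unique so far: 6)
  Token 7: 'river' -> duplicate (unique so far: 6)
  Token 8: 'while' -> NEW (unique so far: 7)
  Token 9: 'the' -> NEW (unique so far: 8)
  Token 10: 'river' -> duplicate (unique so far: 8)
  Token 11: 'while' -> duplicate (unique so far: 8)
  Token 12: 'dances' -> NEW (unique so far: 9)
  Token 13: 'while' -> duplicate (unique so far: 9)
  Token 14: 'dances' -> duplicate (unique so far: 9)
Unique types: ('above', 'dances', 'eats', 'heard', 'quietly', 'river', 'the', 'while', 'without')
Vocabulary size: 9

9


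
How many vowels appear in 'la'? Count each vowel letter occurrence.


Scanning each character of 'la':
  Position 1: 'l' -> consonant (running count: 0)
  Position 2: 'a' -> vowel (running count: 1)
Total vowels: 1

1


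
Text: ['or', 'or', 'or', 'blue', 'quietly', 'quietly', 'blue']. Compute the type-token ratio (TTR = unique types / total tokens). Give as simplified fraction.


Tokens: 7
Unique types: ('blue', 'or', 'quietly') = 3
TTR = 3/7
Already in lowest terms.

3/7


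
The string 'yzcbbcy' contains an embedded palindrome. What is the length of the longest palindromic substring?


Scanning 'yzcbbcy' for palindromic substrings.
Substring at positions 2-5: 'cbbc'.
Check: reverse('cbbc') = 'cbbc' -> palindrome confirmed.
Neighbouring characters ('z' / 'y') break symmetry, so it cannot extend further.
No longer palindromic substring exists; longest length = 4

4


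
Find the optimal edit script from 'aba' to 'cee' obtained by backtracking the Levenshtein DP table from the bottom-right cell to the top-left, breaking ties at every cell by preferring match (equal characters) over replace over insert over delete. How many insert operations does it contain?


Edit distance = 3. Backtracking from cell (3, 3) with preference match > replace > insert > delete,
then listing the resulting alignment 'aba' -> 'cee' left to right:
  Step 1: replace a->c
  Step 2: replace b->e
  Step 3: replace a->e
Total insertions: 0

0


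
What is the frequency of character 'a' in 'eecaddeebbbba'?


Scanning 'eecaddeebbbba' for 'a':
  Position 3: 'a' -> MATCH (count: 1)
  Position 12: 'a' -> MATCH (count: 2)
Total occurrences of 'a': 2

2


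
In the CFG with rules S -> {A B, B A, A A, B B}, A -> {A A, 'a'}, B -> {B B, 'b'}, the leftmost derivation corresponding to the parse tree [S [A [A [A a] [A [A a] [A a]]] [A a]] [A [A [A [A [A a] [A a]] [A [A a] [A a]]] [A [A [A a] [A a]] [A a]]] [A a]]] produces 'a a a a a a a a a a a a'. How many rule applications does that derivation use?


Every bracketed nonterminal node [X ...] in the tree is produced by exactly one rule application.
Reading the tree off as a leftmost derivation:
  Step 1: S  =>  A A   (applied S -> A A)
  Step 2: A A  =>  A A A   (applied A -> A A)
  Step 3: A A A  =>  A A A A   (applied A -> A A)
  Step 4: A A A A  =>  a A A A   (applied A -> a)
  Step 5: a A A A  =>  a A A A A   (applied A -> A A)
  Step 6: a A A A A  =>  a a A A A   (applied A -> a)
  Step 7: a a A A A  =>  a a a A A   (applied A -> a)
  Step 8: a a a A A  =>  a a a a A   (applied A -> a)
  Step 9: a a a a A  =>  a a a a A A   (applied A -> A A)
  Step 10: a a a a A A  =>  a a a a A A A   (applied A -> A A)
  Step 11: a a a a A A A  =>  a a a a A A A A   (applied A -> A A)
  Step 12: a a a a A A A A  =>  a a a a A A A A A   (applied A -> A A)
  Step 13: a a a a A A A A A  =>  a a a a a A A A A   (applied A -> a)
  Step 14: a a a a a A A A A  =>  a a a a a a A A A   (applied A -> a)
  Step 15: a a a a a a A A A  =>  a a a a a a A A A A   (applied A -> A A)
  Step 16: a a a a a a A A A A  =>  a a a a a a a A A A   (applied A -> a)
  Step 17: a a a a a a a A A A  =>  a a a a a a a a A A   (applied A -> a)
  Step 18: a a a a a a a a A A  =>  a a a a a a a a A A A   (applied A -> A A)
  Step 19: a a a a a a a a A A A  =>  a a a a a a a a A A A A   (applied A -> A A)
  Step 20: a a a a a a a a A A A A  =>  a a a a a a a a a A A A   (applied A -> a)
  Step 21: a a a a a a a a a A A A  =>  a a a a a a a a a a A A   (applied A -> a)
  Step 22: a a a a a a a a a a A A  =>  a a a a a a a a a a a A   (applied A -> a)
  Step 23: a a a a a a a a a a a A  =>  a a a a a a a a a a a a   (applied A -> a)
Final yield: a a a a a a a a a a a a
Total rewrite steps: 23

23


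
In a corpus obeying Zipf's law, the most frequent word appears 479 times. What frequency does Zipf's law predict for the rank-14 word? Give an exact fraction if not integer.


Zipf's law: freq(rank) = f1 / rank
f1 = 479, rank = 14
freq = 479 / 14
GCD(479, 14) = 1
Simplified: 479/14

479/14


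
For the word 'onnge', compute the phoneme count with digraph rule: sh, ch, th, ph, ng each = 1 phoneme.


Parsing 'onnge' greedily, digraphs first:
  'o' -> vowel phoneme (phonemes so far: 1)
  'n' -> consonant phoneme (phonemes so far: 2)
  'ng' -> digraph (1 consonant phoneme) (phonemes so far: 3)
  'e' -> vowel phoneme (phonemes so far: 4)
Total phonemes: 4

4


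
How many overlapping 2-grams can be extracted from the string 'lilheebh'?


String 'lilheebh' has length L = 8.
Number of overlapping n-grams = L - n + 1
Substituting: 8 - 2 + 1 = 7

7


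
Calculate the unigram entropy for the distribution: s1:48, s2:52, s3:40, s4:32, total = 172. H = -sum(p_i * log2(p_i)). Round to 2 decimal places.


Computing entropy H = -sum(p_i * log2(p_i)):
  s1: p = 48/172 = 0.2791, -p*log2(p) = 0.5139
  s2: p = 52/172 = 0.3023, -p*log2(p) = 0.5218
  s3: p = 40/172 = 0.2326, -p*log2(p) = 0.4894
  s4: p = 32/172 = 0.1860, -p*log2(p) = 0.4514
H = sum of terms = 1.9765
Rounded to 2 decimals: 1.98

1.98


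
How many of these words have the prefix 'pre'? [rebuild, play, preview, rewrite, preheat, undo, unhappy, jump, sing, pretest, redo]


Checking each word for prefix 'pre':
  'rebuild' -> no (count: 0)
  'play' -> no (count: 0)
  'preview' -> YES, starts with 'pre' (count: 1)
  'rewrite' -> no (count: 1)
  'preheat' -> YES, starts with 'pre' (count: 2)
  'undo' -> no (count: 2)
  'unhappy' -> no (count: 2)
  'jump' -> no (count: 2)
  'sing' -> no (count: 2)
  'pretest' -> YES, starts with 'pre' (count: 3)
  'redo' -> no (count: 3)
Total with prefix 'pre': 3

3


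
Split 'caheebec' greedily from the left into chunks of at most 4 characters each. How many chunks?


'caheebec' has 8 characters.
Chunking with max size 4:
  Chunk 1: 'cahe' (positions 0-3)
  Chunk 2: 'ebec' (positions 4-7)
Total chunks: ceil(8 / 4) = 2

2


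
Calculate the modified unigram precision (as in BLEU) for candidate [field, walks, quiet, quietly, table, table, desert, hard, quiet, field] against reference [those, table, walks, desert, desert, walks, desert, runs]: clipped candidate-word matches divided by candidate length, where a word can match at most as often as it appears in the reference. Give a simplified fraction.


Reference word counts: {'desert': 3, 'runs': 1, 'table': 1, 'those': 1, 'walks': 2}
Checking each candidate word (with clipping):
  'field' -> not in reference -> no match (matches: 0)
  'walks' -> in reference (ref count 2, used 1/2) -> match (matches: 1)
  'quiet' -> not in reference -> no match (matches: 1)
  'quietly' -> not in reference -> no match (matches: 1)
  'table' -> in reference (ref count 1, used 1/1) -> match (matches: 2)
  'table' -> ref count 1 already used up (1/1) -> clipped, no match (matches: 2)
  'desert' -> in reference (ref count 3, used 1/3) -> match (matches: 3)
  'hard' -> not in reference -> no match (matches: 3)
  'quiet' -> not in reference -> no match (matches: 3)
  'field' -> not in reference -> no match (matches: 3)
Clipped matches: 3, Candidate length: 10
Precision = 3/10

3/10


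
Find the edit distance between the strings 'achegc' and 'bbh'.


Building DP table for s1='achegc' (len 6) and s2='bbh' (len 3):
       b  b  h
    0  1  2  3
  a 1  1  2  3
  c 2  2  2  3
  h 3  3  3  2
  e 4  4  4  3
  g 5  5  5  4
  c 6  6  6  5
Edit distance = dp[6][3] = 5

5


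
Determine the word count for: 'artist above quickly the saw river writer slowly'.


Counting words by splitting on spaces:
  Word 1: 'artist'
  Word 2: 'above'
  Word 3: 'quickly'
  Word 4: 'the'
  Word 5: 'saw'
  Word 6: 'river'
  Word 7: 'writer'
  Word 8: 'slowly'
Total words: 8

8


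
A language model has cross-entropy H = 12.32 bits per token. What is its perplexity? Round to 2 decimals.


Perplexity formula: PP = 2^H
H = 12.32
PP = 2^12.32
Decompose: 2^12.32 = 2^12 * 2^0.32
2^12 = 4096, 2^0.32 ~ 1.2483305
PP ~ 4096 * 1.2483305 = 5113.1617280
Rounded to 2 decimals: 5113.16

5113.16


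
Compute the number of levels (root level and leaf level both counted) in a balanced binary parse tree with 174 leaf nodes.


In a balanced binary tree with n leaves the deepest leaf is ceil(log2(n)) edges below the root,
so counting node levels inclusive of root and leaves gives ceil(log2(n)) + 1 levels.
log2(174) = 7.4429
ceil(7.4429) = 8
levels = 8 + 1 = 9

9


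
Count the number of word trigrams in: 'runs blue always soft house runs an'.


Word trigrams from [7] words:
  Trigram 1: (runs blue always)
  Trigram 2: (blue always soft)
  Trigram 3: (always soft house)
  Trigram 4: (soft house runs)
  Trigram 5: (house runs an)
Total word trigrams: 7 - 2 = 5

5


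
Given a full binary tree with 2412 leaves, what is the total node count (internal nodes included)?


Leaf nodes (terminals): 2412
Internal nodes = n - 1 = 2412 - 1 = 2411
Total = leaves + internal = 2412 + 2411 = 4823

4823


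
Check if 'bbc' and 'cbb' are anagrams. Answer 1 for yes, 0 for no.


Sort characters of 'bbc': 'bbc'
Sort characters of 'cbb': 'bbc'
Sorted forms match -> they ARE anagrams
Result: 1

1


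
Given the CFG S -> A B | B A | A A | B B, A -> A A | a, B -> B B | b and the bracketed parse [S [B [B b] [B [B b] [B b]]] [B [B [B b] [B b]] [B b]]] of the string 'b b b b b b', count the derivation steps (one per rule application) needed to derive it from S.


Every bracketed nonterminal node [X ...] in the tree is produced by exactly one rule application.
Reading the tree off as a leftmost derivation:
  Step 1: S  =>  B B   (applied S -> B B)
  Step 2: B B  =>  B B B   (applied B -> B B)
  Step 3: B B B  =>  b B B   (applied B -> b)
  Step 4: b B B  =>  b B B B   (applied B -> B B)
  Step 5: b B B B  =>  b b B B   (applied B -> b)
  Step 6: b b B B  =>  b b b B   (applied B -> b)
  Step 7: b b b B  =>  b b b B B   (applied B -> B B)
  Step 8: b b b B B  =>  b b b B B B   (applied B -> B B)
  Step 9: b b b B B B  =>  b b b b B B   (applied B -> b)
  Step 10: b b b b B B  =>  b b b b b B   (applied B -> b)
  Step 11: b b b b b B  =>  b b b b b b   (applied B -> b)
Final yield: b b b b b b
Total rewrite steps: 11

11


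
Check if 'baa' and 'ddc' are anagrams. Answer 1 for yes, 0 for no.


Sort characters of 'baa': 'aab'
Sort characters of 'ddc': 'cdd'
Sorted forms differ -> they are NOT anagrams
Result: 0

0


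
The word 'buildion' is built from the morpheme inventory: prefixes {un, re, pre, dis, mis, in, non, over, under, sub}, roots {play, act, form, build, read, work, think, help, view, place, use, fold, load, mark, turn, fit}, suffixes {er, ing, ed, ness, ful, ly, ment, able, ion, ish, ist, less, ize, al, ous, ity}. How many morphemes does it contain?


Segmenting 'buildion' against the inventory:
  'build' -> root (morpheme 1)
  'ion' -> suffix (morpheme 2)
Total morphemes: 2

2


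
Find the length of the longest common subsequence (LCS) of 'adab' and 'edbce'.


DP table for LCS of 'adab' and 'edbce':
       e  d  b  c  e
    0  0  0  0  0  0
  a 0  0  0  0  0  0
  d 0  0  1  1  1  1
  a 0  0  1  1  1  1
  b 0  0  1  2  2  2
LCS: 'db'
LCS length = 2

2


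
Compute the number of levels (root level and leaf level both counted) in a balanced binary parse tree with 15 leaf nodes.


In a balanced binary tree with n leaves the deepest leaf is ceil(log2(n)) edges below the root,
so counting node levels inclusive of root and leaves gives ceil(log2(n)) + 1 levels.
log2(15) = 3.9069
ceil(3.9069) = 4
levels = 4 + 1 = 5

5


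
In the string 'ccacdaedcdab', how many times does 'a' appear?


Scanning 'ccacdaedcdab' for 'a':
  Position 2: 'a' -> MATCH (count: 1)
  Position 5: 'a' -> MATCH (count: 2)
  Position 10: 'a' -> MATCH (count: 3)
Total occurrences of 'a': 3

3


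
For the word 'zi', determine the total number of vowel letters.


Scanning each character of 'zi':
  Position 1: 'z' -> consonant (running count: 0)
  Position 2: 'i' -> vowel (running count: 1)
Total vowels: 1

1


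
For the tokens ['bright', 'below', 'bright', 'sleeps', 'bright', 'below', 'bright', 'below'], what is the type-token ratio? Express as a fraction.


Tokens: 8
Unique types: ('below', 'bright', 'sleeps') = 3
TTR = 3/8
Already in lowest terms.

3/8


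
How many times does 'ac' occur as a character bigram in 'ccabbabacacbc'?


Scanning 'ccabbabacacbc' for bigram 'ac':
  Position 0: 'cc' -> no
  Position 1: 'ca' -> no
  Position 2: 'ab' -> no
  Position 3: 'bb' -> no
  Position 4: 'ba' -> no
  Position 5: 'ab' -> no
  Position 6: 'ba' -> no
  Position 7: 'ac' -> MATCH
  Position 8: 'ca' -> no
  Position 9: 'ac' -> MATCH
  Position 10: 'cb' -> no
  Position 11: 'bc' -> no
Total matches: 2

2


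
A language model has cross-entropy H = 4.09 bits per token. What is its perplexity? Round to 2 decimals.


Perplexity formula: PP = 2^H
H = 4.09
PP = 2^4.09
Decompose: 2^4.09 = 2^4 * 2^0.09
2^4 = 16, 2^0.09 ~ 1.0643702
PP ~ 16 * 1.0643702 = 17.0299232
Rounded to 2 decimals: 17.03

17.03


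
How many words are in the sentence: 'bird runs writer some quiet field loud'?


Counting words by splitting on spaces:
  Word 1: 'bird'
  Word 2: 'runs'
  Word 3: 'writer'
  Word 4: 'some'
  Word 5: 'quiet'
  Word 6: 'field'
  Word 7: 'loud'
Total words: 7

7


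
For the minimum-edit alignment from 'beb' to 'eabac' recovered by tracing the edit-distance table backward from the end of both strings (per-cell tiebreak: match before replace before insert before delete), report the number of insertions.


Edit distance = 4. Backtracking from cell (3, 5) with preference match > replace > insert > delete,
then listing the resulting alignment 'beb' -> 'eabac' left to right:
  Step 1: insert 'e' [insertion #1]
  Step 2: insert 'a' [insertion #2]
  Step 3: keep 'b'
  Step 4: replace e->a
  Step 5: replace b->c
Total insertions: 2

2


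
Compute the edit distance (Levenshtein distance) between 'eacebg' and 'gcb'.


Building DP table for s1='eacebg' (len 6) and s2='gcb' (len 3):
       g  c  b
    0  1  2  3
  e 1  1  2  3
  a 2  2  2  3
  c 3  3  2  3
  e 4  4  3  3
  b 5  5  4  3
  g 6  5  5  4
Edit distance = dp[6][3] = 4

4


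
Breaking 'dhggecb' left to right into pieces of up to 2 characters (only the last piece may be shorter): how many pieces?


'dhggecb' has 7 characters.
Chunking with max size 2:
  Chunk 1: 'dh' (positions 0-1)
  Chunk 2: 'gg' (positions 2-3)
  Chunk 3: 'ec' (positions 4-5)
  Chunk 4: 'b' (positions 6-6)
Total chunks: ceil(7 / 2) = 4

4


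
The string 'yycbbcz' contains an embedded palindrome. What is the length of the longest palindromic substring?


Scanning 'yycbbcz' for palindromic substrings.
Substring at positions 2-5: 'cbbc'.
Check: reverse('cbbc') = 'cbbc' -> palindrome confirmed.
Neighbouring characters ('y' / 'z') break symmetry, so it cannot extend further.
No longer palindromic substring exists; longest length = 4

4


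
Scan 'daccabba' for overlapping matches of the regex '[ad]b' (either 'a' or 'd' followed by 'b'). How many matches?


Pattern: [ad]b means either 'a' or 'd' followed by 'b'.
Scanning 'daccabba' position-by-position:
  Pos 0: window 'da' -> no
  Pos 1: window 'ac' -> no
  Pos 2: window 'cc' -> no
  Pos 3: window 'ca' -> no
  Pos 4: window 'ab' -> MATCH
  Pos 5: window 'bb' -> no
  Pos 6: window 'ba' -> no
  Pos 7: window 'a' -> no
Total matches: 1

1


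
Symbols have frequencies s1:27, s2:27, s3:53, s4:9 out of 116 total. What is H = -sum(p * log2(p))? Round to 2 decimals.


Computing entropy H = -sum(p_i * log2(p_i)):
  s1: p = 27/116 = 0.2328, -p*log2(p) = 0.4895
  s2: p = 27/116 = 0.2328, -p*log2(p) = 0.4895
  s3: p = 53/116 = 0.4569, -p*log2(p) = 0.5163
  s4: p = 9/116 = 0.0776, -p*log2(p) = 0.2861
H = sum of terms = 1.7814
Rounded to 2 decimals: 1.78

1.78


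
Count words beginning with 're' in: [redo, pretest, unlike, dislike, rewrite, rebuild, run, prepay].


Checking each word for prefix 're':
  'redo' -> YES, starts with 're' (count: 1)
  'pretest' -> no (count: 1)
  'unlike' -> no (count: 1)
  'dislike' -> no (count: 1)
  'rewrite' -> YES, starts with 're' (count: 2)
  'rebuild' -> YES, starts with 're' (count: 3)
  'run' -> no (count: 3)
  'prepay' -> no (count: 3)
Total with prefix 're': 3

3


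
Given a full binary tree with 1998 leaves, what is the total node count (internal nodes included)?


Leaf nodes (terminals): 1998
Internal nodes = n - 1 = 1998 - 1 = 1997
Total = leaves + internal = 1998 + 1997 = 3995

3995


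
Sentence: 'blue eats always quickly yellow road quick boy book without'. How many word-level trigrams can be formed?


Word trigrams from [10] words:
  Trigram 1: (blue eats always)
  Trigram 2: (eats always quickly)
  Trigram 3: (always quickly yellow)
  Trigram 4: (quickly yellow road)
  Trigram 5: (yellow road quick)
  Trigram 6: (road quick boy)
  Trigram 7: (quick boy book)
  Trigram 8: (boy book without)
Total word trigrams: 10 - 2 = 8

8


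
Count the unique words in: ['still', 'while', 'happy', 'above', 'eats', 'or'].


Listing all tokens and tracking unique types:
  Token 1: 'still' -> NEW (unique so far: 1)
  Token 2: 'while' -> NEW (unique so far: 2)
  Token 3: 'happy' -> NEW (unique so far: 3)
  Token 4: 'above' -> NEW (unique so far: 4)
  Token 5: 'eats' -> NEW (unique so far: 5)
  Token 6: 'or' -> NEW (unique so far: 6)
Unique types: ('above', 'eats', 'happy', 'or', 'still', 'while')
Vocabulary size: 6

6


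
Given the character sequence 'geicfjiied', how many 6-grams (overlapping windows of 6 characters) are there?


String 'geicfjiied' has length L = 10.
Number of overlapping n-grams = L - n + 1
Substituting: 10 - 6 + 1 = 5

5


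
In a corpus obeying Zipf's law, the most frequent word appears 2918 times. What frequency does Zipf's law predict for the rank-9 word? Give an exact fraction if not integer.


Zipf's law: freq(rank) = f1 / rank
f1 = 2918, rank = 9
freq = 2918 / 9
GCD(2918, 9) = 1
Simplified: 2918/9

2918/9


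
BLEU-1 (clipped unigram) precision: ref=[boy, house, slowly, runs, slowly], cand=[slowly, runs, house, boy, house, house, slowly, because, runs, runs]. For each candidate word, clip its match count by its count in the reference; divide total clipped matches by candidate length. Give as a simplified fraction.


Reference word counts: {'boy': 1, 'house': 1, 'runs': 1, 'slowly': 2}
Checking each candidate word (with clipping):
  'slowly' -> in reference (ref count 2, used 1/2) -> match (matches: 1)
  'runs' -> in reference (ref count 1, used 1/1) -> match (matches: 2)
  'house' -> in reference (ref count 1, used 1/1) -> match (matches: 3)
  'boy' -> in reference (ref count 1, used 1/1) -> match (matches: 4)
  'house' -> ref count 1 already used up (1/1) -> clipped, no match (matches: 4)
  'house' -> ref count 1 already used up (1/1) -> clipped, no match (matches: 4)
  'slowly' -> in reference (ref count 2, used 2/2) -> match (matches: 5)
  'because' -> not in reference -> no match (matches: 5)
  'runs' -> ref count 1 already used up (1/1) -> clipped, no match (matches: 5)
  'runs' -> ref count 1 already used up (1/1) -> clipped, no match (matches: 5)
Clipped matches: 5, Candidate length: 10
Precision = 5/10 = 1/2

1/2


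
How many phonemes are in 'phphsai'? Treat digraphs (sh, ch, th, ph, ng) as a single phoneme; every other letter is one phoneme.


Parsing 'phphsai' greedily, digraphs first:
  'ph' -> digraph (1 consonant phoneme) (phonemes so far: 1)
  'ph' -> digraph (1 consonant phoneme) (phonemes so far: 2)
  's' -> consonant phoneme (phonemes so far: 3)
  'a' -> vowel phoneme (phonemes so far: 4)
  'i' -> vowel phoneme (phonemes so far: 5)
Total phonemes: 5

5


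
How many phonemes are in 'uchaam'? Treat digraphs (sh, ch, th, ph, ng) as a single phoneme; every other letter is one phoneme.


Parsing 'uchaam' greedily, digraphs first:
  'u' -> vowel phoneme (phonemes so far: 1)
  'ch' -> digraph (1 consonant phoneme) (phonemes so far: 2)
  'a' -> vowel phoneme (phonemes so far: 3)
  'a' -> vowel phoneme (phonemes so far: 4)
  'm' -> consonant phoneme (phonemes so far: 5)
Total phonemes: 5

5


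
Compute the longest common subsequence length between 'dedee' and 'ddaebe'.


DP table for LCS of 'dedee' and 'ddaebe':
       d  d  a  e  b  e
    0  0  0  0  0  0  0
  d 0  1  1  1  1  1  1
  e 0  1  1  1  2  2  2
  d 0  1  2  2  2  2  2
  e 0  1  2  2  3  3  3
  e 0  1  2  2  3  3  4
LCS: 'ddee'
LCS length = 4

4


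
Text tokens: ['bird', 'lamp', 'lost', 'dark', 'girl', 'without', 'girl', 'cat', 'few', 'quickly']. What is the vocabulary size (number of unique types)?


Listing all tokens and tracking unique types:
  Token 1: 'bird' -> NEW (unique so far: 1)
  Token 2: 'lamp' -> NEW (unique so far: 2)
  Token 3: 'lost' -> NEW (unique so far: 3)
  Token 4: 'dark' -> NEW (unique so far: 4)
  Token 5: 'girl' -> NEW (unique so far: 5)
  Token 6: 'without' -> NEW (unique so far: 6)
  Token 7: 'girl' -> duplicate (unique so far: 6)
  Token 8: 'cat' -> NEW (unique so far: 7)
  Token 9: 'few' -> NEW (unique so far: 8)
  Token 10: 'quickly' -> NEW (unique so far: 9)
Unique types: ('bird', 'cat', 'dark', 'few', 'girl', 'lamp', 'lost', 'quickly', 'without')
Vocabulary size: 9

9


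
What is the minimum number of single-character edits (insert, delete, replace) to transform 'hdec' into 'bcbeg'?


Building DP table for s1='hdec' (len 4) and s2='bcbeg' (len 5):
       b  c  b  e  g
    0  1  2  3  4  5
  h 1  1  2  3  4  5
  d 2  2  2  3  4  5
  e 3  3  3  3  3  4
  c 4  4  3  4  4  4
Edit distance = dp[4][5] = 4

4


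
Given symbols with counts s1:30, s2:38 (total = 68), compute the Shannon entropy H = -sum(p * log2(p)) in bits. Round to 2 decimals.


Computing entropy H = -sum(p_i * log2(p_i)):
  s1: p = 30/68 = 0.4412, -p*log2(p) = 0.5208
  s2: p = 38/68 = 0.5588, -p*log2(p) = 0.4692
H = sum of terms = 0.9900
Rounded to 2 decimals: 0.99

0.99


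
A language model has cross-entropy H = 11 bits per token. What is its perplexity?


Perplexity formula: PP = 2^H
H = 11
PP = 2^11
PP = 2^11 = 2048

2048


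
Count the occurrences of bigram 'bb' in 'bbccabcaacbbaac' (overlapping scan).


Scanning 'bbccabcaacbbaac' for bigram 'bb':
  Position 0: 'bb' -> MATCH
  Position 1: 'bc' -> no
  Position 2: 'cc' -> no
  Position 3: 'ca' -> no
  Position 4: 'ab' -> no
  Position 5: 'bc' -> no
  Position 6: 'ca' -> no
  Position 7: 'aa' -> no
  Position 8: 'ac' -> no
  Position 9: 'cb' -> no
  Position 10: 'bb' -> MATCH
  Position 11: 'ba' -> no
  Position 12: 'aa' -> no
  Position 13: 'ac' -> no
Total matches: 2

2


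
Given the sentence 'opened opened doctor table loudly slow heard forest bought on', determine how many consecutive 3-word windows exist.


Word trigrams from [10] words:
  Trigram 1: (opened opened doctor)
  Trigram 2: (opened doctor table)
  Trigram 3: (doctor table loudly)
  Trigram 4: (table loudly slow)
  Trigram 5: (loudly slow heard)
  Trigram 6: (slow heard forest)
  Trigram 7: (heard forest bought)
  Trigram 8: (forest bought on)
Total word trigrams: 10 - 2 = 8

8


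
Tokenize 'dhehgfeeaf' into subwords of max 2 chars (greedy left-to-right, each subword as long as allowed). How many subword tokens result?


'dhehgfeeaf' has 10 characters.
Chunking with max size 2:
  Chunk 1: 'dh' (positions 0-1)
  Chunk 2: 'eh' (positions 2-3)
  Chunk 3: 'gf' (positions 4-5)
  Chunk 4: 'ee' (positions 6-7)
  Chunk 5: 'af' (positions 8-9)
Total chunks: ceil(10 / 2) = 5

5


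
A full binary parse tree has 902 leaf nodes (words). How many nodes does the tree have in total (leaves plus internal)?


Leaf nodes (terminals): 902
Internal nodes = n - 1 = 902 - 1 = 901
Total = leaves + internal = 902 + 901 = 1803

1803


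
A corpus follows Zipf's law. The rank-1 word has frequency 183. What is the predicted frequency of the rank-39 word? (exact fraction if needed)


Zipf's law: freq(rank) = f1 / rank
f1 = 183, rank = 39
freq = 183 / 39
GCD(183, 39) = 3
Simplified: 61/13

61/13


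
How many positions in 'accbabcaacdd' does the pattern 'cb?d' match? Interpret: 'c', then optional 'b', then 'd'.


Pattern: cb?d means 'c', then optional 'b', then 'd'.
Scanning 'accbabcaacdd' position-by-position:
  Pos 0: window 'acc' -> no
  Pos 1: window 'ccb' -> no
  Pos 2: window 'cba' -> no
  Pos 3: window 'bab' -> no
  Pos 4: window 'abc' -> no
  Pos 5: window 'bca' -> no
  Pos 6: window 'caa' -> no
  Pos 7: window 'aac' -> no
  Pos 8: window 'acd' -> no
  Pos 9: window 'cdd' -> MATCH
  Pos 10: window 'dd' -> no
  Pos 11: window 'd' -> no
Total matches: 1

1


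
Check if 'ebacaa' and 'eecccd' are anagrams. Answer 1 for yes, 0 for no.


Sort characters of 'ebacaa': 'aaabce'
Sort characters of 'eecccd': 'cccdee'
Sorted forms differ -> they are NOT anagrams
Result: 0

0
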